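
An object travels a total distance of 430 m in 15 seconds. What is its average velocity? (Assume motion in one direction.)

v_avg = Δd / Δt = 430 / 15 = 28.67 m/s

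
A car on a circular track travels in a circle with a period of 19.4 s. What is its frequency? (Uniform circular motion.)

f = 1/T = 1/19.4 = 0.0515 Hz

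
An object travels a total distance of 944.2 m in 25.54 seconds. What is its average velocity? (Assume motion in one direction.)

v_avg = Δd / Δt = 944.2 / 25.54 = 36.97 m/s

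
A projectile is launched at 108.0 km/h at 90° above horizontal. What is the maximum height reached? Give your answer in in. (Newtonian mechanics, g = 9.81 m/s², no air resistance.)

v₀ = 108.0 km/h × 0.2777777777777778 = 30.0 m/s
H = v₀² × sin²(θ) / (2g) = 30.0² × sin(90°)² / (2 × 9.81) = 900.0 × 1.0 / 19.62 = 45.8716 m
H = 45.8716 m / 0.0254 = 1806 in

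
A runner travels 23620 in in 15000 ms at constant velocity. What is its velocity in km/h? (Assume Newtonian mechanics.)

d = 23620 in × 0.0254 = 599.948 m
t = 15000 ms × 0.001 = 15.0 s
v = d / t = 599.948 / 15.0 = 39.9965 m/s
v = 39.9965 m/s / 0.2777777777777778 = 144.0 km/h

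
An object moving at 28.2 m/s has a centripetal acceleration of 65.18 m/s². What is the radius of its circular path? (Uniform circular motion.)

r = v²/a_c = 28.2²/65.18 = 12.2 m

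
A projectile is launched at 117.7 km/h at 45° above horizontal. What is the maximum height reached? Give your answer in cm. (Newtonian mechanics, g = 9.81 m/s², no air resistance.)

v₀ = 117.7 km/h × 0.2777777777777778 = 32.6944 m/s
H = v₀² × sin²(θ) / (2g) = 32.6944² × sin(45°)² / (2 × 9.81) = 1068.92 × 0.5 / 19.62 = 27.2406 m
H = 27.2406 m / 0.01 = 2724 cm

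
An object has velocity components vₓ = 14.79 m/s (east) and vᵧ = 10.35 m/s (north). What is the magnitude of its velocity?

|v| = √(vₓ² + vᵧ²) = √(14.79² + 10.35²) = √(325.8666) = 18.05 m/s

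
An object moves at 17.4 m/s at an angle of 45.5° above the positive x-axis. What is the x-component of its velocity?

vₓ = v cos(θ) = 17.4 × cos(45.5°) = 12.2 m/s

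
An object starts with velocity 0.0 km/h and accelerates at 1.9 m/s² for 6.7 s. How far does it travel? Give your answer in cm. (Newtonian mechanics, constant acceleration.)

v₀ = 0.0 km/h × 0.2777777777777778 = 0.0 m/s
d = v₀ × t + ½ × a × t² = 0.0 × 6.7 + 0.5 × 1.9 × 6.7² = 42.6455 m
d = 42.6455 m / 0.01 = 4265 cm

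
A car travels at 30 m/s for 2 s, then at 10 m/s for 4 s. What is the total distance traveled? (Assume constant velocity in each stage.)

d₁ = v₁t₁ = 30 × 2 = 60 m
d₂ = v₂t₂ = 10 × 4 = 40 m
d_total = 60 + 40 = 100 m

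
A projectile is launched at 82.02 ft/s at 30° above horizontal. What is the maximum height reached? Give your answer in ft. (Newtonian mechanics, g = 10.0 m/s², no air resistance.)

v₀ = 82.02 ft/s × 0.3048 = 24.9997 m/s
H = v₀² × sin²(θ) / (2g) = 24.9997² × sin(30°)² / (2 × 10.0) = 624.985 × 0.25 / 20.0 = 7.81231 m
H = 7.81231 m / 0.3048 = 25.63 ft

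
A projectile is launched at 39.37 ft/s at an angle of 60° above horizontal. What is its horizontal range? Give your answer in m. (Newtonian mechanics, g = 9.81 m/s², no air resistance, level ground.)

v₀ = 39.37 ft/s × 0.3048 = 12.0 m/s
R = v₀² × sin(2θ) / g = 12.0² × sin(2 × 60°) / 9.81 = 144.0 × 0.866025 / 9.81 = 12.71 m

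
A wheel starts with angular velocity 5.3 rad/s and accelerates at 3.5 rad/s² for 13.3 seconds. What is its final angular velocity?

ω = ω₀ + αt = 5.3 + 3.5 × 13.3 = 51.85 rad/s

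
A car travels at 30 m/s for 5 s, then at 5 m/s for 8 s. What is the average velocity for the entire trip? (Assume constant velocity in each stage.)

d₁ = v₁t₁ = 30 × 5 = 150 m
d₂ = v₂t₂ = 5 × 8 = 40 m
d_total = 190 m, t_total = 13 s
v_avg = d_total/t_total = 190/13 = 14.62 m/s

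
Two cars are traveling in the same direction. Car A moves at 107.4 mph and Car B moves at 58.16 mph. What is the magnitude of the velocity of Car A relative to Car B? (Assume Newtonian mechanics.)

v_rel = |v_A - v_B| = |107.4 - 58.16| = 49.24 mph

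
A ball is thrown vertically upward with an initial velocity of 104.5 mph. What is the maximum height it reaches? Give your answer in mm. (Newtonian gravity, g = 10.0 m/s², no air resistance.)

v₀ = 104.5 mph × 0.44704 = 46.7157 m/s
h_max = v₀² / (2g) = 46.7157² / (2 × 10.0) = 2182.36 / 20.0 = 109.118 m
h_max = 109.118 m / 0.001 = 109100 mm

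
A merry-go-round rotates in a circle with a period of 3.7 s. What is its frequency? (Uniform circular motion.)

f = 1/T = 1/3.7 = 0.2703 Hz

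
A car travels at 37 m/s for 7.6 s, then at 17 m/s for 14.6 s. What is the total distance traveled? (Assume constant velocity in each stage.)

d₁ = v₁t₁ = 37 × 7.6 = 281.2 m
d₂ = v₂t₂ = 17 × 14.6 = 248.2 m
d_total = 281.2 + 248.2 = 529.4 m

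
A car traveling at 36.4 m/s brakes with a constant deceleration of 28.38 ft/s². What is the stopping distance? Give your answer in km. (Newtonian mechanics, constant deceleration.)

a = 28.38 ft/s² × 0.3048 = 8.65022 m/s²
d = v₀² / (2a) = 36.4² / (2 × 8.65022) = 1324.96 / 17.3004 = 76.5855 m
d = 76.5855 m / 1000.0 = 0.07659 km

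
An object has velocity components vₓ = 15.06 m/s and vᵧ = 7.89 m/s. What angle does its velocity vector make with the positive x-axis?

θ = arctan(vᵧ/vₓ) = arctan(7.89/15.06) = 27.65°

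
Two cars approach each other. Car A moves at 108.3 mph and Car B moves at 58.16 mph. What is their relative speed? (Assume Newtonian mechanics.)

v_rel = v_A + v_B = 108.3 + 58.16 = 166.46 mph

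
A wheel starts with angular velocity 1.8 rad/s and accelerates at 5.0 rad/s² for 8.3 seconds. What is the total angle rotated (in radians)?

θ = ω₀t + ½αt² = 1.8×8.3 + ½×5.0×8.3² = 187.17 rad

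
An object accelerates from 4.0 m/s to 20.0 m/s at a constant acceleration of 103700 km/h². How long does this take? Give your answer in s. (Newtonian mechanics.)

a = 103700 km/h² × 7.716049382716049e-05 = 8.00154 m/s²
t = (v - v₀) / a = (20.0 - 4.0) / 8.00154 = 2.0 s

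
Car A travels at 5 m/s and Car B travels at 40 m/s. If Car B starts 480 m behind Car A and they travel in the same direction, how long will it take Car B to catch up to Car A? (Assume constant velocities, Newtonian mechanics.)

Relative speed: v_rel = 40 - 5 = 35 m/s
Time to catch: t = d₀/v_rel = 480/35 = 13.71 s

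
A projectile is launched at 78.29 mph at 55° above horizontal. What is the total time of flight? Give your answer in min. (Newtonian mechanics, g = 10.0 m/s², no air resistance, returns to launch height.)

v₀ = 78.29 mph × 0.44704 = 34.9988 m/s
T = 2 × v₀ × sin(θ) / g = 2 × 34.9988 × sin(55°) / 10.0 = 2 × 34.9988 × 0.819152 / 10.0 = 5.73387 s
T = 5.73387 s / 60.0 = 0.09556 min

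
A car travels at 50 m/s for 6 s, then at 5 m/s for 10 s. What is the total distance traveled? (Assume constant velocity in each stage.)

d₁ = v₁t₁ = 50 × 6 = 300 m
d₂ = v₂t₂ = 5 × 10 = 50 m
d_total = 300 + 50 = 350 m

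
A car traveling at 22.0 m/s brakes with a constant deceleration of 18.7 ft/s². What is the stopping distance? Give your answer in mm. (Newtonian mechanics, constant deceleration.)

a = 18.7 ft/s² × 0.3048 = 5.69976 m/s²
d = v₀² / (2a) = 22.0² / (2 × 5.69976) = 484.0 / 11.3995 = 42.458 m
d = 42.458 m / 0.001 = 42460 mm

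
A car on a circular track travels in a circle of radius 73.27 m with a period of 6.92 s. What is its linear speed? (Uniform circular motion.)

v = 2πr/T = 2π×73.27/6.92 = 66.53 m/s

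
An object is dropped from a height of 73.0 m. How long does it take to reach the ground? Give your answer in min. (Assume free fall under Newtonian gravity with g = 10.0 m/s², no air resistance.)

t = √(2h/g) = √(2 × 73.0 / 10.0) = 3.82099 s
t = 3.82099 s / 60.0 = 0.06368 min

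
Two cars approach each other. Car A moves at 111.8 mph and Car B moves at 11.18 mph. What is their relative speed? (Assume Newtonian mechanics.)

v_rel = v_A + v_B = 111.8 + 11.18 = 122.98 mph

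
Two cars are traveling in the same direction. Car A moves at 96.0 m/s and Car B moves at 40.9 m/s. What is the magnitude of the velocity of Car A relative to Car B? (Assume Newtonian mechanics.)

v_rel = |v_A - v_B| = |96.0 - 40.9| = 55.1 m/s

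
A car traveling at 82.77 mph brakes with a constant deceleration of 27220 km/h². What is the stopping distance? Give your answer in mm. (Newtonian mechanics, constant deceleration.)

v₀ = 82.77 mph × 0.44704 = 37.0015 m/s
a = 27220 km/h² × 7.716049382716049e-05 = 2.10031 m/s²
d = v₀² / (2a) = 37.0015² / (2 × 2.10031) = 1369.11 / 4.20062 = 325.93 m
d = 325.93 m / 0.001 = 325900 mm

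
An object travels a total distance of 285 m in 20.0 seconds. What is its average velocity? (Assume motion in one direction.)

v_avg = Δd / Δt = 285 / 20.0 = 14.25 m/s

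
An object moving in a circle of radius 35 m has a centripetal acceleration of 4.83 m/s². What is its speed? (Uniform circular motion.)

v = √(a_c × r) = √(4.83 × 35) = 13.0 m/s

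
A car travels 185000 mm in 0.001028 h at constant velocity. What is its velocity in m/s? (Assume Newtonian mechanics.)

d = 185000 mm × 0.001 = 185.0 m
t = 0.001028 h × 3600.0 = 3.7008 s
v = d / t = 185.0 / 3.7008 = 49.99 m/s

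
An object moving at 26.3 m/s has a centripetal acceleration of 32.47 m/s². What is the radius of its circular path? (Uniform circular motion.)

r = v²/a_c = 26.3²/32.47 = 21.3 m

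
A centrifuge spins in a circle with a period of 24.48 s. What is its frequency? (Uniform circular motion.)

f = 1/T = 1/24.48 = 0.0408 Hz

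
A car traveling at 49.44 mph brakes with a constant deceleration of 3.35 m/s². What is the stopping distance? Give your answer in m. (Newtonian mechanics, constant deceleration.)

v₀ = 49.44 mph × 0.44704 = 22.1017 m/s
d = v₀² / (2a) = 22.1017² / (2 × 3.35) = 488.485 / 6.7 = 72.91 m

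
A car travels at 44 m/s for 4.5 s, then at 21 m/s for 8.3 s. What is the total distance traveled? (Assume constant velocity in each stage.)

d₁ = v₁t₁ = 44 × 4.5 = 198.0 m
d₂ = v₂t₂ = 21 × 8.3 = 174.3 m
d_total = 198.0 + 174.3 = 372.3 m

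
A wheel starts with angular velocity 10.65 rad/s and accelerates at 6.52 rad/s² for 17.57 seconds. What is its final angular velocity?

ω = ω₀ + αt = 10.65 + 6.52 × 17.57 = 125.21 rad/s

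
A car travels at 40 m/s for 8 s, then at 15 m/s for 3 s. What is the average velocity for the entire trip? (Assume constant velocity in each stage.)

d₁ = v₁t₁ = 40 × 8 = 320 m
d₂ = v₂t₂ = 15 × 3 = 45 m
d_total = 365 m, t_total = 11 s
v_avg = d_total/t_total = 365/11 = 33.18 m/s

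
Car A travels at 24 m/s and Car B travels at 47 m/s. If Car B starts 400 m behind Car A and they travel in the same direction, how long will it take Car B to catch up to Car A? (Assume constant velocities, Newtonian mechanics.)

Relative speed: v_rel = 47 - 24 = 23 m/s
Time to catch: t = d₀/v_rel = 400/23 = 17.39 s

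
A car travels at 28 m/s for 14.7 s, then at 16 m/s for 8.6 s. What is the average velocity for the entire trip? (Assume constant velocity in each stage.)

d₁ = v₁t₁ = 28 × 14.7 = 411.6 m
d₂ = v₂t₂ = 16 × 8.6 = 137.6 m
d_total = 549.2 m, t_total = 23.3 s
v_avg = d_total/t_total = 549.2/23.3 = 23.57 m/s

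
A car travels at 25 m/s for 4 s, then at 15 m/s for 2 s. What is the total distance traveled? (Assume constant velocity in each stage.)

d₁ = v₁t₁ = 25 × 4 = 100 m
d₂ = v₂t₂ = 15 × 2 = 30 m
d_total = 100 + 30 = 130 m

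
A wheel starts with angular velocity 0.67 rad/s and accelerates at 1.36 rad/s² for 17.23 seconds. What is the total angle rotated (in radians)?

θ = ω₀t + ½αt² = 0.67×17.23 + ½×1.36×17.23² = 213.42 rad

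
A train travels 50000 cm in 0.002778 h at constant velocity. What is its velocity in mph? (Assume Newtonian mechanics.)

d = 50000 cm × 0.01 = 500.0 m
t = 0.002778 h × 3600.0 = 10.0008 s
v = d / t = 500.0 / 10.0008 = 49.996 m/s
v = 49.996 m/s / 0.44704 = 111.8 mph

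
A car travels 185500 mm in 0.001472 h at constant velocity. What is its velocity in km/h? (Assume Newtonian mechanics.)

d = 185500 mm × 0.001 = 185.5 m
t = 0.001472 h × 3600.0 = 5.2992 s
v = d / t = 185.5 / 5.2992 = 35.0053 m/s
v = 35.0053 m/s / 0.2777777777777778 = 126.0 km/h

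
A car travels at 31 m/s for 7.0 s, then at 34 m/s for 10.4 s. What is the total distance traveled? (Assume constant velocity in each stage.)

d₁ = v₁t₁ = 31 × 7.0 = 217.0 m
d₂ = v₂t₂ = 34 × 10.4 = 353.6 m
d_total = 217.0 + 353.6 = 570.6 m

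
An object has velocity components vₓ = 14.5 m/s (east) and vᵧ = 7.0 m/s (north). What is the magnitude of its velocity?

|v| = √(vₓ² + vᵧ²) = √(14.5² + 7.0²) = √(259.25) = 16.1 m/s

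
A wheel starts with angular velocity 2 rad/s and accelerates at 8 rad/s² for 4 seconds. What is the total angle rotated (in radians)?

θ = ω₀t + ½αt² = 2×4 + ½×8×4² = 72.0 rad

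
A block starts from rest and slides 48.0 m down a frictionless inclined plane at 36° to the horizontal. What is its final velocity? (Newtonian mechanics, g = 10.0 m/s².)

a = g sin(θ) = 10.0 × sin(36°) = 5.8779 m/s²
v = √(2ad) = √(2 × 5.8779 × 48.0) = 23.75 m/s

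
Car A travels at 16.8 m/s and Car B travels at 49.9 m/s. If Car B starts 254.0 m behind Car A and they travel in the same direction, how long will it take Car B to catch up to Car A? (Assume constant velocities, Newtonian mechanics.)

Relative speed: v_rel = 49.9 - 16.8 = 33.1 m/s
Time to catch: t = d₀/v_rel = 254.0/33.1 = 7.67 s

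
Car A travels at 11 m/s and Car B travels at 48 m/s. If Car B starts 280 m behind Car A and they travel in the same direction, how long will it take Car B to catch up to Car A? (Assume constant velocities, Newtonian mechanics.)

Relative speed: v_rel = 48 - 11 = 37 m/s
Time to catch: t = d₀/v_rel = 280/37 = 7.57 s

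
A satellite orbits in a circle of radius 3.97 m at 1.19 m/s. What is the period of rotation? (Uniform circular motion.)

T = 2πr/v = 2π×3.97/1.19 = 20.96 s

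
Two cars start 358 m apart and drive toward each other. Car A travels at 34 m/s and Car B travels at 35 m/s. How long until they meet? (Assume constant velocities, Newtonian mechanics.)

Combined speed: v_combined = 34 + 35 = 69 m/s
Time to meet: t = d/v_combined = 358/69 = 5.19 s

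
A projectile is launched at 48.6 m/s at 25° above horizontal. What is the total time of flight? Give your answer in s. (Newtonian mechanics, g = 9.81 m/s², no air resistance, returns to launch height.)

T = 2 × v₀ × sin(θ) / g = 2 × 48.6 × sin(25°) / 9.81 = 2 × 48.6 × 0.422618 / 9.81 = 4.187 s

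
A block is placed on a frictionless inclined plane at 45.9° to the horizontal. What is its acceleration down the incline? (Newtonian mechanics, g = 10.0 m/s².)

a = g sin(θ) = 10.0 × sin(45.9°) = 10.0 × 0.7181 = 7.18 m/s²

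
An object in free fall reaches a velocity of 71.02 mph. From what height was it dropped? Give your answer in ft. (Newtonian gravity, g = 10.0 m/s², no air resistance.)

v = 71.02 mph × 0.44704 = 31.7488 m/s
h = v² / (2g) = 31.7488² / (2 × 10.0) = 50.3993 m
h = 50.3993 m / 0.3048 = 165.4 ft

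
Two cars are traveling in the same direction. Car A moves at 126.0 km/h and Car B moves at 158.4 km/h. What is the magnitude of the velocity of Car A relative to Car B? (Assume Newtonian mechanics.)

v_rel = |v_A - v_B| = |126.0 - 158.4| = 32.4 km/h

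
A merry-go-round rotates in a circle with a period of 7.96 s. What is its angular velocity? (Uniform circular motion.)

ω = 2π/T = 2π/7.96 = 0.7893 rad/s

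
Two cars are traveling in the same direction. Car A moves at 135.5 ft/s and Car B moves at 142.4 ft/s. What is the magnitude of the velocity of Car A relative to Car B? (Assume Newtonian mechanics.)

v_rel = |v_A - v_B| = |135.5 - 142.4| = 6.9 ft/s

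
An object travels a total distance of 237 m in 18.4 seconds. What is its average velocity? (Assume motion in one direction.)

v_avg = Δd / Δt = 237 / 18.4 = 12.88 m/s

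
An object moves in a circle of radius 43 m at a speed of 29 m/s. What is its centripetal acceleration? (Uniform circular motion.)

a_c = v²/r = 29²/43 = 841/43 = 19.56 m/s²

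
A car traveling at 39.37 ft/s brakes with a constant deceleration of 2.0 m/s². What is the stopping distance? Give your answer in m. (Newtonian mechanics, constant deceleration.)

v₀ = 39.37 ft/s × 0.3048 = 12.0 m/s
d = v₀² / (2a) = 12.0² / (2 × 2.0) = 144.0 / 4.0 = 36.0 m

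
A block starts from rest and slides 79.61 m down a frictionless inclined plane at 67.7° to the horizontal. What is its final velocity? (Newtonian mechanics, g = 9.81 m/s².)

a = g sin(θ) = 9.81 × sin(67.7°) = 9.0763 m/s²
v = √(2ad) = √(2 × 9.0763 × 79.61) = 38.01 m/s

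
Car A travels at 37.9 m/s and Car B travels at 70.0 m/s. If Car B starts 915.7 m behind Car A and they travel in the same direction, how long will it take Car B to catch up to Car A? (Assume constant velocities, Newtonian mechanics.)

Relative speed: v_rel = 70.0 - 37.9 = 32.1 m/s
Time to catch: t = d₀/v_rel = 915.7/32.1 = 28.53 s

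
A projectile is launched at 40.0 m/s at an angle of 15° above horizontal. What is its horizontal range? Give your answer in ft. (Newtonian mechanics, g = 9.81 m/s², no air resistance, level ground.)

R = v₀² × sin(2θ) / g = 40.0² × sin(2 × 15°) / 9.81 = 1600.0 × 0.5 / 9.81 = 81.5494 m
R = 81.5494 m / 0.3048 = 267.6 ft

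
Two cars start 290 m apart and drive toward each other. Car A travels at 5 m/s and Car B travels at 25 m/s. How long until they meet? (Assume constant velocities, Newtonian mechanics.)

Combined speed: v_combined = 5 + 25 = 30 m/s
Time to meet: t = d/v_combined = 290/30 = 9.67 s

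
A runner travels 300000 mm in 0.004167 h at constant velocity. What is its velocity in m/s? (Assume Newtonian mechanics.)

d = 300000 mm × 0.001 = 300.0 m
t = 0.004167 h × 3600.0 = 15.0012 s
v = d / t = 300.0 / 15.0012 = 20.0 m/s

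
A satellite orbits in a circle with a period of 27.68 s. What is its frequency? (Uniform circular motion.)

f = 1/T = 1/27.68 = 0.0361 Hz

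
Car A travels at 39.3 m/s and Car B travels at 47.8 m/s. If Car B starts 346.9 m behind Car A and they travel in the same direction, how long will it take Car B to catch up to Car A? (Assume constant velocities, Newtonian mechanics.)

Relative speed: v_rel = 47.8 - 39.3 = 8.5 m/s
Time to catch: t = d₀/v_rel = 346.9/8.5 = 40.81 s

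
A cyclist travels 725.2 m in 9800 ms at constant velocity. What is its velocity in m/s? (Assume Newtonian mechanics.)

t = 9800 ms × 0.001 = 9.8 s
v = d / t = 725.2 / 9.8 = 74.0 m/s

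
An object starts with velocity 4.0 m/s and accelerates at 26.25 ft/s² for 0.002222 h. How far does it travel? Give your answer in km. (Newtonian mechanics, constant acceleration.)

a = 26.25 ft/s² × 0.3048 = 8.001 m/s²
t = 0.002222 h × 3600.0 = 7.9992 s
d = v₀ × t + ½ × a × t² = 4.0 × 7.9992 + 0.5 × 8.001 × 7.9992² = 287.978 m
d = 287.978 m / 1000.0 = 0.288 km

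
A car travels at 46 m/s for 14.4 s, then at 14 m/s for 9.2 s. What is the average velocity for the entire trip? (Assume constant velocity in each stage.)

d₁ = v₁t₁ = 46 × 14.4 = 662.4 m
d₂ = v₂t₂ = 14 × 9.2 = 128.8 m
d_total = 791.2 m, t_total = 23.6 s
v_avg = d_total/t_total = 791.2/23.6 = 33.53 m/s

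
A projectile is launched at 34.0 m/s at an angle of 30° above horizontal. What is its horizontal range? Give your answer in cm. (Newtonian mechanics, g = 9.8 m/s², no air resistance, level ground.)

R = v₀² × sin(2θ) / g = 34.0² × sin(2 × 30°) / 9.8 = 1156.0 × 0.866025 / 9.8 = 102.156 m
R = 102.156 m / 0.01 = 10220 cm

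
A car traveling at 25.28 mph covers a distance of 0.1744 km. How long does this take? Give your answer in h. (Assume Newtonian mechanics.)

d = 0.1744 km × 1000.0 = 174.4 m
v = 25.28 mph × 0.44704 = 11.3012 m/s
t = d / v = 174.4 / 11.3012 = 15.432 s
t = 15.432 s / 3600.0 = 0.004287 h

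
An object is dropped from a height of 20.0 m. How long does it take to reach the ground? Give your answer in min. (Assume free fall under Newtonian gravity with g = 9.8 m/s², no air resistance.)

t = √(2h/g) = √(2 × 20.0 / 9.8) = 2.02031 s
t = 2.02031 s / 60.0 = 0.03367 min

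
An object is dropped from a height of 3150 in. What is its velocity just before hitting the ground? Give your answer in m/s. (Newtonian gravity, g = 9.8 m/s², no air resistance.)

h = 3150 in × 0.0254 = 80.01 m
v = √(2gh) = √(2 × 9.8 × 80.01) = 39.6 m/s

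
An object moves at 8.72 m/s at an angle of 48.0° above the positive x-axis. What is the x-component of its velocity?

vₓ = v cos(θ) = 8.72 × cos(48.0°) = 5.83 m/s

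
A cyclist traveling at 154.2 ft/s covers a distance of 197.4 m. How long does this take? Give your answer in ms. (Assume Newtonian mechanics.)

v = 154.2 ft/s × 0.3048 = 47.0002 m/s
t = d / v = 197.4 / 47.0002 = 4.19998 s
t = 4.19998 s / 0.001 = 4200 ms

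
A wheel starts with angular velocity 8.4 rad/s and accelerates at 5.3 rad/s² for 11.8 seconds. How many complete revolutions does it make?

θ = ω₀t + ½αt² = 8.4×11.8 + ½×5.3×11.8² = 468.106 rad
Total revolutions = θ/(2π) = 468.106/(2π) = 74.5
Complete revolutions = ⌊74.5⌋ = 74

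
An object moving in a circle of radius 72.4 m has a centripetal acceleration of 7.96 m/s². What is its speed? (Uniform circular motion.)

v = √(a_c × r) = √(7.96 × 72.4) = 24.01 m/s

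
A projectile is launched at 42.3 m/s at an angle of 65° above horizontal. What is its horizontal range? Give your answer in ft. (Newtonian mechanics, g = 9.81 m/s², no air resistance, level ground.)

R = v₀² × sin(2θ) / g = 42.3² × sin(2 × 65°) / 9.81 = 1789.29 × 0.766044 / 9.81 = 139.722 m
R = 139.722 m / 0.3048 = 458.4 ft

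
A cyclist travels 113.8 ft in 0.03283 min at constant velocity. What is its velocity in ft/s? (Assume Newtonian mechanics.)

d = 113.8 ft × 0.3048 = 34.6862 m
t = 0.03283 min × 60.0 = 1.9698 s
v = d / t = 34.6862 / 1.9698 = 17.609 m/s
v = 17.609 m/s / 0.3048 = 57.77 ft/s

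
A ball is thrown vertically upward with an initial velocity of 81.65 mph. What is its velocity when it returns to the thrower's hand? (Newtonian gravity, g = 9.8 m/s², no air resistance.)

By conservation of energy (no air resistance), the ball returns to the throw height with the same speed as launch, but directed downward.
|v_ground| = v₀ = 81.65 mph
v_ground = 81.65 mph (downward)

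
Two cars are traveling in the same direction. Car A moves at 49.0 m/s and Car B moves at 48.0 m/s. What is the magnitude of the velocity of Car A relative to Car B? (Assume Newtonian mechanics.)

v_rel = |v_A - v_B| = |49.0 - 48.0| = 1.0 m/s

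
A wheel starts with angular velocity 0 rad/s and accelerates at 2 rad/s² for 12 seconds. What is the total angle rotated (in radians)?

θ = ω₀t + ½αt² = 0×12 + ½×2×12² = 144.0 rad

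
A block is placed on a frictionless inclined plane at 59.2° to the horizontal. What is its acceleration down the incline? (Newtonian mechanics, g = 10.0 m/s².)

a = g sin(θ) = 10.0 × sin(59.2°) = 10.0 × 0.859 = 8.59 m/s²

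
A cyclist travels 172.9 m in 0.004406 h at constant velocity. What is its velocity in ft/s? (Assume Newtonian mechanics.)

t = 0.004406 h × 3600.0 = 15.8616 s
v = d / t = 172.9 / 15.8616 = 10.9005 m/s
v = 10.9005 m/s / 0.3048 = 35.76 ft/s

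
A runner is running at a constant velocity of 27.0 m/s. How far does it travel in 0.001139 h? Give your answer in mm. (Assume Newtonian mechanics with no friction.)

t = 0.001139 h × 3600.0 = 4.1004 s
d = v × t = 27.0 × 4.1004 = 110.711 m
d = 110.711 m / 0.001 = 110700 mm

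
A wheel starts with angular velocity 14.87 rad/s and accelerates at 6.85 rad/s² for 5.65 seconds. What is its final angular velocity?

ω = ω₀ + αt = 14.87 + 6.85 × 5.65 = 53.57 rad/s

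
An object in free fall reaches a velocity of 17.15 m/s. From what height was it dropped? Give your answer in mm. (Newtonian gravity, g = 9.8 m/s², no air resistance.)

h = v² / (2g) = 17.15² / (2 × 9.8) = 15.0062 m
h = 15.0062 m / 0.001 = 15010 mm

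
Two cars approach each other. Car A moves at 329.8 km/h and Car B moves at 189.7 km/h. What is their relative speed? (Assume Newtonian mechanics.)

v_rel = v_A + v_B = 329.8 + 189.7 = 519.5 km/h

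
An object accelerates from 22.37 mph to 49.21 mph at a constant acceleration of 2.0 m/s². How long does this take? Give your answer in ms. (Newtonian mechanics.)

v₀ = 22.37 mph × 0.44704 = 10.0003 m/s
v = 49.21 mph × 0.44704 = 21.9988 m/s
t = (v - v₀) / a = (21.9988 - 10.0003) / 2.0 = 5.99925 s
t = 5.99925 s / 0.001 = 5999 ms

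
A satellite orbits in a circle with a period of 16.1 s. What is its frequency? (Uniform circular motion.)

f = 1/T = 1/16.1 = 0.0621 Hz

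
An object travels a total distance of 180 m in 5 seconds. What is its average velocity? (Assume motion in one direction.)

v_avg = Δd / Δt = 180 / 5 = 36.0 m/s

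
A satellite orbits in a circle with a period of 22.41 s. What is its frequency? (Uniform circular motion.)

f = 1/T = 1/22.41 = 0.0446 Hz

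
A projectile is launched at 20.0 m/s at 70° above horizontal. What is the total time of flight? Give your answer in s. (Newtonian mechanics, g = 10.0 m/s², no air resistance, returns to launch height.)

T = 2 × v₀ × sin(θ) / g = 2 × 20.0 × sin(70°) / 10.0 = 2 × 20.0 × 0.939693 / 10.0 = 3.759 s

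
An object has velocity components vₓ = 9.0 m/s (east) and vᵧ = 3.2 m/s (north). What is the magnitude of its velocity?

|v| = √(vₓ² + vᵧ²) = √(9.0² + 3.2²) = √(91.24) = 9.55 m/s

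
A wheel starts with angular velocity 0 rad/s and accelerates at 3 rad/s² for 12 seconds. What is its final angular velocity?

ω = ω₀ + αt = 0 + 3 × 12 = 36 rad/s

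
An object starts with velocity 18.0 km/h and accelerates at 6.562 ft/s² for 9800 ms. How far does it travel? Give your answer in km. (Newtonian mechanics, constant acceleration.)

v₀ = 18.0 km/h × 0.2777777777777778 = 5.0 m/s
a = 6.562 ft/s² × 0.3048 = 2.0001 m/s²
t = 9800 ms × 0.001 = 9.8 s
d = v₀ × t + ½ × a × t² = 5.0 × 9.8 + 0.5 × 2.0001 × 9.8² = 145.045 m
d = 145.045 m / 1000.0 = 0.145 km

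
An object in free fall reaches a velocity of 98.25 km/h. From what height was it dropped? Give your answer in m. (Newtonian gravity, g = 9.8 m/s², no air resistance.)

v = 98.25 km/h × 0.2777777777777778 = 27.2917 m/s
h = v² / (2g) = 27.2917² / (2 × 9.8) = 38.0 m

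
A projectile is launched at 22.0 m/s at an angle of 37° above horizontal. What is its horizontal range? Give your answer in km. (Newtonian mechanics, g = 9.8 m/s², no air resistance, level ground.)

R = v₀² × sin(2θ) / g = 22.0² × sin(2 × 37°) / 9.8 = 484.0 × 0.961262 / 9.8 = 47.4746 m
R = 47.4746 m / 1000.0 = 0.04747 km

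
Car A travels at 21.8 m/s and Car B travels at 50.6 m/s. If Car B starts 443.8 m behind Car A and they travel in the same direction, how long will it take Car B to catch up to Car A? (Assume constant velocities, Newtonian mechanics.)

Relative speed: v_rel = 50.6 - 21.8 = 28.8 m/s
Time to catch: t = d₀/v_rel = 443.8/28.8 = 15.41 s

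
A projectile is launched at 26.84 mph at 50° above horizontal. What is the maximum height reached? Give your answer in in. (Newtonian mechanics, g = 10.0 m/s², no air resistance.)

v₀ = 26.84 mph × 0.44704 = 11.9986 m/s
H = v₀² × sin²(θ) / (2g) = 11.9986² × sin(50°)² / (2 × 10.0) = 143.966 × 0.586824 / 20.0 = 4.22414 m
H = 4.22414 m / 0.0254 = 166.3 in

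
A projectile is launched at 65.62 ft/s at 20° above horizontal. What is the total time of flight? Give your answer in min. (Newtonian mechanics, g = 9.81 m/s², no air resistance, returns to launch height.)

v₀ = 65.62 ft/s × 0.3048 = 20.001 m/s
T = 2 × v₀ × sin(θ) / g = 2 × 20.001 × sin(20°) / 9.81 = 2 × 20.001 × 0.34202 / 9.81 = 1.39465 s
T = 1.39465 s / 60.0 = 0.02324 min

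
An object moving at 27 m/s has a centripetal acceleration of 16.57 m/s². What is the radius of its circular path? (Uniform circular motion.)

r = v²/a_c = 27²/16.57 = 44.0 m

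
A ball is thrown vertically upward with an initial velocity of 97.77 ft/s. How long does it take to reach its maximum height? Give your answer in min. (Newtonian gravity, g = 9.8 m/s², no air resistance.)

v₀ = 97.77 ft/s × 0.3048 = 29.8003 m/s
t_up = v₀ / g = 29.8003 / 9.8 = 3.04085 s
t_up = 3.04085 s / 60.0 = 0.05068 min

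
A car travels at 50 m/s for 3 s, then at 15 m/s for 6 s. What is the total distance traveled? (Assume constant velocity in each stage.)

d₁ = v₁t₁ = 50 × 3 = 150 m
d₂ = v₂t₂ = 15 × 6 = 90 m
d_total = 150 + 90 = 240 m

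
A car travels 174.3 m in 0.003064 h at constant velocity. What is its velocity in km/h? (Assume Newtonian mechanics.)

t = 0.003064 h × 3600.0 = 11.0304 s
v = d / t = 174.3 / 11.0304 = 15.8018 m/s
v = 15.8018 m/s / 0.2777777777777778 = 56.89 km/h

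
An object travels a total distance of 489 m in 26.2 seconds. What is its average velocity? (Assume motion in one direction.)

v_avg = Δd / Δt = 489 / 26.2 = 18.66 m/s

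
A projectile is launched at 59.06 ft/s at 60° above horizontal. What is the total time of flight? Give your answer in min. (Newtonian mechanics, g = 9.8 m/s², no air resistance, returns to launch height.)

v₀ = 59.06 ft/s × 0.3048 = 18.0015 m/s
T = 2 × v₀ × sin(θ) / g = 2 × 18.0015 × sin(60°) / 9.8 = 2 × 18.0015 × 0.866025 / 9.8 = 3.18158 s
T = 3.18158 s / 60.0 = 0.05303 min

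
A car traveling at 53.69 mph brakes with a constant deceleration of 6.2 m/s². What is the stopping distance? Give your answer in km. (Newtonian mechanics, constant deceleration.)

v₀ = 53.69 mph × 0.44704 = 24.0016 m/s
d = v₀² / (2a) = 24.0016² / (2 × 6.2) = 576.077 / 12.4 = 46.4578 m
d = 46.4578 m / 1000.0 = 0.04646 km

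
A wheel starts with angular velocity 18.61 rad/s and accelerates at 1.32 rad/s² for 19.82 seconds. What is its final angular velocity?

ω = ω₀ + αt = 18.61 + 1.32 × 19.82 = 44.77 rad/s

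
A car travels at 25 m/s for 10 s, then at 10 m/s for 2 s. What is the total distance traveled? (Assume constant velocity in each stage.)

d₁ = v₁t₁ = 25 × 10 = 250 m
d₂ = v₂t₂ = 10 × 2 = 20 m
d_total = 250 + 20 = 270 m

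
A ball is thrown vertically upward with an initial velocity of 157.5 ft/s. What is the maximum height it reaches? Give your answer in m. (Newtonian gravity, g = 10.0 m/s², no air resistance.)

v₀ = 157.5 ft/s × 0.3048 = 48.006 m/s
h_max = v₀² / (2g) = 48.006² / (2 × 10.0) = 2304.58 / 20.0 = 115.2 m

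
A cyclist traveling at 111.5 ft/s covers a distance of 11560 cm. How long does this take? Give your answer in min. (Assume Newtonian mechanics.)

d = 11560 cm × 0.01 = 115.6 m
v = 111.5 ft/s × 0.3048 = 33.9852 m/s
t = d / v = 115.6 / 33.9852 = 3.40148 s
t = 3.40148 s / 60.0 = 0.05669 min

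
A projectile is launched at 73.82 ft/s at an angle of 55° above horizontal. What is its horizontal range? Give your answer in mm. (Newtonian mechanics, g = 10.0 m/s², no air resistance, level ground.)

v₀ = 73.82 ft/s × 0.3048 = 22.5003 m/s
R = v₀² × sin(2θ) / g = 22.5003² × sin(2 × 55°) / 10.0 = 506.264 × 0.939693 / 10.0 = 47.5733 m
R = 47.5733 m / 0.001 = 47570 mm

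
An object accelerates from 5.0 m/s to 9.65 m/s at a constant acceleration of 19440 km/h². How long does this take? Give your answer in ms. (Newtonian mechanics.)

a = 19440 km/h² × 7.716049382716049e-05 = 1.5 m/s²
t = (v - v₀) / a = (9.65 - 5.0) / 1.5 = 3.1 s
t = 3.1 s / 0.001 = 3100 ms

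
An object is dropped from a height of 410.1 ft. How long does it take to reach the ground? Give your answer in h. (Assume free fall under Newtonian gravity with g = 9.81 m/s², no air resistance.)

h = 410.1 ft × 0.3048 = 124.998 m
t = √(2h/g) = √(2 × 124.998 / 9.81) = 5.04815 s
t = 5.04815 s / 3600.0 = 0.001402 h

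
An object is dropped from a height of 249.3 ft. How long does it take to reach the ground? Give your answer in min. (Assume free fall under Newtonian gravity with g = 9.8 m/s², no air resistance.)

h = 249.3 ft × 0.3048 = 75.9866 m
t = √(2h/g) = √(2 × 75.9866 / 9.8) = 3.93795 s
t = 3.93795 s / 60.0 = 0.06563 min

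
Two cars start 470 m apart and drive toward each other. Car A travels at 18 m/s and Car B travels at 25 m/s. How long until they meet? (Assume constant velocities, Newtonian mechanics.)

Combined speed: v_combined = 18 + 25 = 43 m/s
Time to meet: t = d/v_combined = 470/43 = 10.93 s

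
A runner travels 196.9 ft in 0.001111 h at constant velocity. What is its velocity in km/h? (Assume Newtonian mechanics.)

d = 196.9 ft × 0.3048 = 60.0151 m
t = 0.001111 h × 3600.0 = 3.9996 s
v = d / t = 60.0151 / 3.9996 = 15.0053 m/s
v = 15.0053 m/s / 0.2777777777777778 = 54.02 km/h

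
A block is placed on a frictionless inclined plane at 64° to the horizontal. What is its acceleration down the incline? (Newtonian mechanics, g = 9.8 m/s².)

a = g sin(θ) = 9.8 × sin(64°) = 9.8 × 0.8988 = 8.81 m/s²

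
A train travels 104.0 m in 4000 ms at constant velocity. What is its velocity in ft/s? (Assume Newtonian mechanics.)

t = 4000 ms × 0.001 = 4.0 s
v = d / t = 104.0 / 4.0 = 26.0 m/s
v = 26.0 m/s / 0.3048 = 85.3 ft/s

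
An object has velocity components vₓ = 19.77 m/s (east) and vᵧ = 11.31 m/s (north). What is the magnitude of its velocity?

|v| = √(vₓ² + vᵧ²) = √(19.77² + 11.31²) = √(518.769) = 22.78 m/s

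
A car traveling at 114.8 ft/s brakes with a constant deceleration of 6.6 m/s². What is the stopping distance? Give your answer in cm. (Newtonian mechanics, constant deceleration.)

v₀ = 114.8 ft/s × 0.3048 = 34.991 m/s
d = v₀² / (2a) = 34.991² / (2 × 6.6) = 1224.37 / 13.2 = 92.7553 m
d = 92.7553 m / 0.01 = 9276 cm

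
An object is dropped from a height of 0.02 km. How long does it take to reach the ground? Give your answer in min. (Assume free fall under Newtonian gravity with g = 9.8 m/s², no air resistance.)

h = 0.02 km × 1000.0 = 20.0 m
t = √(2h/g) = √(2 × 20.0 / 9.8) = 2.02031 s
t = 2.02031 s / 60.0 = 0.03367 min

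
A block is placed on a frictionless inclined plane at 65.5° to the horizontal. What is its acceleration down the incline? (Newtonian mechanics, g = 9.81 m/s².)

a = g sin(θ) = 9.81 × sin(65.5°) = 9.81 × 0.91 = 8.93 m/s²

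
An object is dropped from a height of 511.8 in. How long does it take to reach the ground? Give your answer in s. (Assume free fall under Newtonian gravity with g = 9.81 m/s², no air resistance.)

h = 511.8 in × 0.0254 = 12.9997 m
t = √(2h/g) = √(2 × 12.9997 / 9.81) = 1.628 s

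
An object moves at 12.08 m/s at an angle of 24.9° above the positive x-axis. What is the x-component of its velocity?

vₓ = v cos(θ) = 12.08 × cos(24.9°) = 10.96 m/s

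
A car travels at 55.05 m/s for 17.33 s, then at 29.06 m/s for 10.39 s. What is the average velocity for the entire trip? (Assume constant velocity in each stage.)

d₁ = v₁t₁ = 55.05 × 17.33 = 954.0165 m
d₂ = v₂t₂ = 29.06 × 10.39 = 301.9334 m
d_total = 1255.9499 m, t_total = 27.72 s
v_avg = d_total/t_total = 1255.9499/27.72 = 45.31 m/s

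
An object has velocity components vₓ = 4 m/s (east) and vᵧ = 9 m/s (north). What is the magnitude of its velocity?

|v| = √(vₓ² + vᵧ²) = √(4² + 9²) = √(97) = 9.85 m/s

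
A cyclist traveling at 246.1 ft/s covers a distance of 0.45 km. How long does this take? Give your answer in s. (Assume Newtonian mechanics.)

d = 0.45 km × 1000.0 = 450.0 m
v = 246.1 ft/s × 0.3048 = 75.0113 m/s
t = d / v = 450.0 / 75.0113 = 5.999 s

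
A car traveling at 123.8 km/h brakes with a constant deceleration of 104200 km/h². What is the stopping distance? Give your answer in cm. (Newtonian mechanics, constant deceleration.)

v₀ = 123.8 km/h × 0.2777777777777778 = 34.3889 m/s
a = 104200 km/h² × 7.716049382716049e-05 = 8.04012 m/s²
d = v₀² / (2a) = 34.3889² / (2 × 8.04012) = 1182.6 / 16.0802 = 73.5439 m
d = 73.5439 m / 0.01 = 7354 cm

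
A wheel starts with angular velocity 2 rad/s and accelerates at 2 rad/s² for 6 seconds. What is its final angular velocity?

ω = ω₀ + αt = 2 + 2 × 6 = 14 rad/s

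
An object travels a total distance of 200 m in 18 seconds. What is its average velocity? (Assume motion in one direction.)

v_avg = Δd / Δt = 200 / 18 = 11.11 m/s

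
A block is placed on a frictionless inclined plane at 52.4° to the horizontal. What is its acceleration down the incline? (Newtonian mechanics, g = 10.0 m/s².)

a = g sin(θ) = 10.0 × sin(52.4°) = 10.0 × 0.7923 = 7.92 m/s²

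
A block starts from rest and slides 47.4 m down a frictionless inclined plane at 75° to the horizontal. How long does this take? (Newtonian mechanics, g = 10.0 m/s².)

a = g sin(θ) = 10.0 × sin(75°) = 9.6593 m/s²
t = √(2d/a) = √(2 × 47.4 / 9.6593) = 3.13 s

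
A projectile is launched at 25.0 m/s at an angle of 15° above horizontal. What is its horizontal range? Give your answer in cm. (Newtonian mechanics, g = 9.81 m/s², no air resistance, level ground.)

R = v₀² × sin(2θ) / g = 25.0² × sin(2 × 15°) / 9.81 = 625.0 × 0.5 / 9.81 = 31.8552 m
R = 31.8552 m / 0.01 = 3186 cm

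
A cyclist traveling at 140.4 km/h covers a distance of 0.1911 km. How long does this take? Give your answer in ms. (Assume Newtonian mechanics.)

d = 0.1911 km × 1000.0 = 191.1 m
v = 140.4 km/h × 0.2777777777777778 = 39.0 m/s
t = d / v = 191.1 / 39.0 = 4.9 s
t = 4.9 s / 0.001 = 4900 ms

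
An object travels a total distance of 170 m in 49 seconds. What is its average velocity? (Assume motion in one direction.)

v_avg = Δd / Δt = 170 / 49 = 3.47 m/s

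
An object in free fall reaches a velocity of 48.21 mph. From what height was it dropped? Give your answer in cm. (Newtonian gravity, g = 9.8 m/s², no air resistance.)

v = 48.21 mph × 0.44704 = 21.5518 m/s
h = v² / (2g) = 21.5518² / (2 × 9.8) = 23.698 m
h = 23.698 m / 0.01 = 2370 cm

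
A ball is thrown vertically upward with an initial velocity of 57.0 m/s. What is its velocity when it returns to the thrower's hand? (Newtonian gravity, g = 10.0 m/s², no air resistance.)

By conservation of energy (no air resistance), the ball returns to the throw height with the same speed as launch, but directed downward.
|v_ground| = v₀ = 57.0 m/s
v_ground = 57.0 m/s (downward)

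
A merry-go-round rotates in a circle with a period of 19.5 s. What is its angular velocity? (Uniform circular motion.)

ω = 2π/T = 2π/19.5 = 0.3222 rad/s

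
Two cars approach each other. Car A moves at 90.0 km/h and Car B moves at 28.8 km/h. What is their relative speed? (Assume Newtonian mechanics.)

v_rel = v_A + v_B = 90.0 + 28.8 = 118.8 km/h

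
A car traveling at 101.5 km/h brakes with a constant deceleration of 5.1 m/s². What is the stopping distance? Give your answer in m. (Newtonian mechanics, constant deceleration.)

v₀ = 101.5 km/h × 0.2777777777777778 = 28.1944 m/s
d = v₀² / (2a) = 28.1944² / (2 × 5.1) = 794.924 / 10.2 = 77.93 m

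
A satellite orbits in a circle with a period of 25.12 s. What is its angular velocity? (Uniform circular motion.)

ω = 2π/T = 2π/25.12 = 0.2501 rad/s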